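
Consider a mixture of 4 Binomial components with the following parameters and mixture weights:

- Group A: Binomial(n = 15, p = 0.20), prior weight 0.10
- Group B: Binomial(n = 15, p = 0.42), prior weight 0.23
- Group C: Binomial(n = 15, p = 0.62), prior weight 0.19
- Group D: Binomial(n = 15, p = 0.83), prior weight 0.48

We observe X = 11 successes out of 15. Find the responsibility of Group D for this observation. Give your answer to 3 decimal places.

0.697

The responsibility of component k is w_k f_k(x) divided by Σ_j w_j f_j(x).
Evaluate each component's likelihood at the observed value:
  p_A = C(15,11)·0.20^11·0.80^4 = 1365·2.048e-08·0.4096 = 1.14504e-05
  p_B = C(15,11)·0.42^11·0.58^4 = 1365·7.17368e-05·0.113165 = 0.0110812
  p_C = C(15,11)·0.62^11·0.38^4 = 1365·0.00520366·0.0208514 = 0.148107
  p_D = C(15,11)·0.83^11·0.17^4 = 1365·0.128783·0.00083521 = 0.146821
Unnormalised posteriors:
  w_A·p_A = 0.10 × 1.14504e-05 = 1.14504e-06
  w_B·p_B = 0.23 × 0.0110812 = 0.00254868
  w_C·p_C = 0.19 × 0.148107 = 0.0281403
  w_D·p_D = 0.48 × 0.146821 = 0.0704739
Denominator: 1.14504e-06 + 0.00254868 + 0.0281403 + 0.0704739 = 0.101164
P(Group D | x) = 0.0704739 / 0.101164 ≈ 0.697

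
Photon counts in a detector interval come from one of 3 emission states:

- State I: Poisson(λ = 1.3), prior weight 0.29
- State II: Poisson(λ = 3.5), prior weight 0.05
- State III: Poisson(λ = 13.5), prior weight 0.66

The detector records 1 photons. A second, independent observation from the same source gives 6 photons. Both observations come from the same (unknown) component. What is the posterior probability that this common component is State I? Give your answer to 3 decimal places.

0.315

Posterior ∝ prior × likelihood, so P(k | x) ∝ π_k f_k(x); normalise over all components.
Since both observations come from the same component, the likelihood for component k is f_k(x₁)·f_k(x₂).
  L_I = [0.354291] × [0.00182703] = 0.0006473
  L_II = [0.105691] × [0.0770983] = 0.00814859
  L_III = [1.85079e-05] × [0.0115264] = 2.1333e-07
Multiply by the mixture weights:
  π_I·L_I = 0.29 × 0.0006473 = 0.000187717
  π_II·L_II = 0.05 × 0.00814859 = 0.000407429
  π_III·L_III = 0.66 × 2.1333e-07 = 1.40798e-07
Sum: 0.000187717 + 0.000407429 + 1.40798e-07 = 0.000595287
P(State I | x₁, x₂) = 0.000187717 / 0.000595287 ≈ 0.315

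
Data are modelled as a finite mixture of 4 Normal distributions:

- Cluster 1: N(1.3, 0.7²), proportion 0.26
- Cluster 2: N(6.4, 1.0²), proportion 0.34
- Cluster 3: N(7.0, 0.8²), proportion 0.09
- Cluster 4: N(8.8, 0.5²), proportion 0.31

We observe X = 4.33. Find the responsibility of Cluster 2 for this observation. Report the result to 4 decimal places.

0.9886

Posterior ∝ prior × likelihood, so P(k | x) ∝ π_k f_k(x); normalise over all components.
Component likelihoods at x = 4.33:
  L_1 = (1/(0.7·√(2π)))·exp(−(4.33−1.3)²/(2·0.7²)) = 0.569918·exp(-9.36827) = 4.86661e-05
  L_2 = (1/(1.0·√(2π)))·exp(−(4.33−6.4)²/(2·1.0²)) = 0.398942·exp(-2.14245) = 0.0468226
  L_3 = (1/(0.8·√(2π)))·exp(−(4.33−7.0)²/(2·0.8²)) = 0.498678·exp(-5.56945) = 0.00190124
  L_4 = (1/(0.5·√(2π)))·exp(−(4.33−8.8)²/(2·0.5²)) = 0.797885·exp(-39.96180) = 3.52169e-18
Unnormalised posteriors:
  π_1·L_1 = 0.26 × 4.86661e-05 = 1.26532e-05
  π_2·L_2 = 0.34 × 0.0468226 = 0.0159197
  π_3·L_3 = 0.09 × 0.00190124 = 0.000171112
  π_4·L_4 = 0.31 × 3.52169e-18 = 1.09172e-18
Normaliser: 1.26532e-05 + 0.0159197 + 0.000171112 + 1.09172e-18 = 0.0161035
Responsibility of Cluster 2: 0.0159197 / 0.0161035 ≈ 0.9886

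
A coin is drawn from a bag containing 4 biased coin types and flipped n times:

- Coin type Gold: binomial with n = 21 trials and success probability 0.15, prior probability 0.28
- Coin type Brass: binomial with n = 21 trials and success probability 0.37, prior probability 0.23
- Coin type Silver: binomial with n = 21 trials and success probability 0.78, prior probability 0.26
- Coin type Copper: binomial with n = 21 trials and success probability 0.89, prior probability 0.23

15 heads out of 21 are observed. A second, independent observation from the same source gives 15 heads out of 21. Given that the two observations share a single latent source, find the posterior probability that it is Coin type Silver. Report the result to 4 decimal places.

Apply Bayes' rule: the posterior for each component is proportional to its prior times its likelihood at x.
Since both observations come from the same component, the likelihood for component k is f_k(x₁)·f_k(x₂).
  p_Gold = [C(21,15)·0.15^15·0.85^6 = 54264·4.37894e-13·0.37715 = 8.96178e-09] × [8.96178e-09] = 8.03135e-17
  p_Brass = [C(21,15)·0.37^15·0.63^6 = 54264·3.33446e-07·0.0625235 = 0.00113131] × [0.00113131] = 1.27986e-06
  p_Silver = [C(21,15)·0.78^15·0.22^6 = 54264·0.0240668·0.00011338 = 0.14807] × [0.14807] = 0.0219247
  p_Copper = [C(21,15)·0.89^15·0.11^6 = 54264·0.174121·1.77156e-06 = 0.0167386] × [0.0167386] = 0.000280179
Unnormalised posteriors:
  π_Gold·p_Gold = 0.28 × 8.03135e-17 = 2.24878e-17
  π_Brass·p_Brass = 0.23 × 1.27986e-06 = 2.94367e-07
  π_Silver·p_Silver = 0.26 × 0.0219247 = 0.00570042
  π_Copper·p_Copper = 0.23 × 0.000280179 = 6.44412e-05
Normaliser: 2.24878e-17 + 2.94367e-07 + 0.00570042 + 6.44412e-05 = 0.00576516
Responsibility of Coin type Silver: 0.00570042 / 0.00576516 ≈ 0.9888

0.9888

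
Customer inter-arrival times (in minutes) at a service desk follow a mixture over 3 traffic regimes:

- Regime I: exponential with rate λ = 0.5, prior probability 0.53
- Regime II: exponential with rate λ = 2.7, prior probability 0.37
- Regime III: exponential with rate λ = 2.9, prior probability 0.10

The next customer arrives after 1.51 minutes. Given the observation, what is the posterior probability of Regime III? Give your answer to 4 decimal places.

0.0251

P(component k | x) = P(Z=k)·f_k(x) / marginal(x), where marginal(x) = Σ_j P(Z=j)·f_j(x).
Exponential densities:
  p_I = 0.235005
  p_II = 0.0457873
  p_III = 0.0363599
Weight by the priors:
  P(Z=I)·p_I = 0.53 × 0.235005 = 0.124553
  P(Z=II)·p_II = 0.37 × 0.0457873 = 0.0169413
  P(Z=III)·p_III = 0.10 × 0.0363599 = 0.00363599
Sum: 0.124553 + 0.0169413 + 0.00363599 = 0.14513
So the posterior for Regime III is 0.00363599 / 0.14513 ≈ 0.0251.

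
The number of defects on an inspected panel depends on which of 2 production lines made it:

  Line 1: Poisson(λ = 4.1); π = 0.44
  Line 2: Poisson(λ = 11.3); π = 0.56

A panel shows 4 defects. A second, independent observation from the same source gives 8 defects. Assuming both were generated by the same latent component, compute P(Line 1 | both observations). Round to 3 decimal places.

Apply Bayes' rule: the posterior for each component is proportional to its prior times its likelihood at x.
Since both observations come from the same component, the likelihood for component k is f_k(x₁)·f_k(x₂).
  p_1 = [0.195127] × [0.0328203] = 0.00640412
  p_2 = [0.00840572] × [0.0815792] = 0.000685732
Unnormalised posteriors:
  w_1·p_1 = 0.44 × 0.00640412 = 0.00281781
  w_2·p_2 = 0.56 × 0.000685732 = 0.00038401
Marginal: 0.00281781 + 0.00038401 = 0.00320182
P(Line 1 | data) = 0.00281781 / 0.00320182 ≈ 0.880

0.880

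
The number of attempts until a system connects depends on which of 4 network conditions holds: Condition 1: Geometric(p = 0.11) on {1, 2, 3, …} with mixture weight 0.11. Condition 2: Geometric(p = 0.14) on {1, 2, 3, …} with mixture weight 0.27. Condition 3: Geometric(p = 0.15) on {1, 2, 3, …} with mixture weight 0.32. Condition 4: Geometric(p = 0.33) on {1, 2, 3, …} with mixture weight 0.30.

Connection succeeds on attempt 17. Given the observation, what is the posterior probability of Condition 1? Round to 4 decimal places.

Apply Bayes' rule: the posterior for each component is proportional to its prior times its likelihood at x.
Evaluate each component's likelihood at the observed value:
  L_1 = 0.11·(1−0.11)^16 = 0.11·0.154967 = 0.0170464
  L_2 = 0.14·(1−0.14)^16 = 0.14·0.0895314 = 0.0125344
  L_3 = 0.15·(1−0.15)^16 = 0.15·0.0742511 = 0.0111377
  L_4 = 0.33·(1−0.33)^16 = 0.33·0.00164891 = 0.00054414
Multiply by the mixture weights:
  w_1·L_1 = 0.11 × 0.0170464 = 0.0018751
  w_2·L_2 = 0.27 × 0.0125344 = 0.00338429
  w_3·L_3 = 0.32 × 0.0111377 = 0.00356405
  w_4·L_4 = 0.30 × 0.00054414 = 0.000163242
Normaliser: 0.0018751 + 0.00338429 + 0.00356405 + 0.000163242 = 0.00898668
So the posterior for Condition 1 is 0.0018751 / 0.00898668 ≈ 0.2087.

0.2087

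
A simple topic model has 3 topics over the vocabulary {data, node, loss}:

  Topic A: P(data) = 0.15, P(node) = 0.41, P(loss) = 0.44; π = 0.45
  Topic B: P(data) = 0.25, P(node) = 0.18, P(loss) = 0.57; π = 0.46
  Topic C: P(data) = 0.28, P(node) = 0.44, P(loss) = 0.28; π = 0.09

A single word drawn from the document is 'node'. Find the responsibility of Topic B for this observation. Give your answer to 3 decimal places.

P(component k | x) = w_k·f_k(x) / marginal(x), where marginal(x) = Σ_j w_j·f_j(x).
Categorical probabilities:
  p_A = P(node | comp) = 0.41
  p_B = P(node | comp) = 0.18
  p_C = P(node | comp) = 0.44
Prior × likelihood for each component:
  w_A·p_A = 0.45 × 0.41 = 0.1845
  w_B·p_B = 0.46 × 0.18 = 0.0828
  w_C·p_C = 0.09 × 0.44 = 0.0396
Evidence: 0.1845 + 0.0828 + 0.0396 = 0.3069
P(Topic B | 'node') ≈ 0.270

0.270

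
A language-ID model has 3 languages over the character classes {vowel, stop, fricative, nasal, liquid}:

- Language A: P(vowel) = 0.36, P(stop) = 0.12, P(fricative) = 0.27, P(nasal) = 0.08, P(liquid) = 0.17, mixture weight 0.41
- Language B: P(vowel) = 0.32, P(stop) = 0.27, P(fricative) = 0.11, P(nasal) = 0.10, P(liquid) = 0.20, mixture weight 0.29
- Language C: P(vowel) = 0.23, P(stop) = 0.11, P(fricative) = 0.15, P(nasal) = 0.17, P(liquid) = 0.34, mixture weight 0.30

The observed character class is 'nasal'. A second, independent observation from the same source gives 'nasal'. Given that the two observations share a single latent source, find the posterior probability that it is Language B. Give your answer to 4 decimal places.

P(component k | x) = w_k·f_k(x) / marginal(x), where marginal(x) = Σ_j w_j·f_j(x).
Since both observations come from the same component, the likelihood for component k is f_k(x₁)·f_k(x₂).
  p_A = [P(nasal | comp) = 0.08] × [0.08] = 0.0064
  p_B = [P(nasal | comp) = 0.10] × [0.1] = 0.01
  p_C = [P(nasal | comp) = 0.17] × [0.17] = 0.0289
Multiply by the mixture weights:
  w_A·p_A = 0.41 × 0.0064 = 0.002624
  w_B·p_B = 0.29 × 0.01 = 0.0029
  w_C·p_C = 0.30 × 0.0289 = 0.00867
Marginal: 0.002624 + 0.0029 + 0.00867 = 0.014194
So the posterior for Language B is 0.0029 / 0.014194 ≈ 0.2043.

0.2043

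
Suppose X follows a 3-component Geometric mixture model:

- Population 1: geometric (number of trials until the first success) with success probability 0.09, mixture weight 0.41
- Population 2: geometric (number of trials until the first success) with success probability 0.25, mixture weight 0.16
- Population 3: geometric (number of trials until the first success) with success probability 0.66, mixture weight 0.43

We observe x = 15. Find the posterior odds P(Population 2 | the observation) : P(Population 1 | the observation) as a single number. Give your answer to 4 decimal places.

0.0723

The posterior odds equal the prior odds times the likelihood ratio: (π_i/π_j)·(f_i(x)/f_j(x)).
Geometric probabilities:
  L_1 = 0.09·(1−0.09)^14 = 0.09·0.267042 = 0.0240338
  L_2 = 0.25·(1−0.25)^14 = 0.25·0.0178179 = 0.00445449
  L_3 = 0.66·(1−0.66)^14 = 0.66·2.7587e-07 = 1.82074e-07
0.000712718 / 0.00985385 ≈ 0.0723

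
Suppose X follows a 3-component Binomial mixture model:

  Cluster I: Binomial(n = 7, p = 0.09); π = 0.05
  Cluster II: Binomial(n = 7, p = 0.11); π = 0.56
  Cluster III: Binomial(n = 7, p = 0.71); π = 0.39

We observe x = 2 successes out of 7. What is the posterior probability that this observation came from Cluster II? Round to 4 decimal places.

0.8522

The responsibility of component k is P(Z=k) f_k(x) divided by Σ_j P(Z=j) f_j(x).
Evaluate each component's likelihood at the observed value:
  L_I = 0.106148
  L_II = 0.141891
  L_III = 0.0217133
Multiply by the mixture weights:
  P(Z=I)·L_I = 0.05 × 0.106148 = 0.00530739
  P(Z=II)·L_II = 0.56 × 0.141891 = 0.0794589
  P(Z=III)·L_III = 0.39 × 0.0217133 = 0.00846819
Normaliser: 0.00530739 + 0.0794589 + 0.00846819 = 0.0932345
P(Cluster II | x) ≈ 0.8522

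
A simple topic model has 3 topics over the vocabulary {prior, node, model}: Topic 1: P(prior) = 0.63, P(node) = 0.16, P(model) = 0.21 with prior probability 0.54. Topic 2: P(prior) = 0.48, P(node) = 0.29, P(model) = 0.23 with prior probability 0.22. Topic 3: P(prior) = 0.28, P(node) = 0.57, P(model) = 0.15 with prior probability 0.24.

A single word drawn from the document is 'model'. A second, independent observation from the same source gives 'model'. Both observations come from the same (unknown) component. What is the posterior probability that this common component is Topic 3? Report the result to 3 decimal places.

0.132

Posterior ∝ prior × likelihood, so P(k | x) ∝ π_k f_k(x); normalise over all components.
Since both observations come from the same component, the likelihood for component k is f_k(x₁)·f_k(x₂).
  f_1 = [P(model | comp) = 0.21] × [0.21] = 0.0441
  f_2 = [P(model | comp) = 0.23] × [0.23] = 0.0529
  f_3 = [P(model | comp) = 0.15] × [0.15] = 0.0225
Multiply by the mixture weights:
  π_1·f_1 = 0.54 × 0.0441 = 0.023814
  π_2·f_2 = 0.22 × 0.0529 = 0.011638
  π_3·f_3 = 0.24 × 0.0225 = 0.0054
Marginal: 0.023814 + 0.011638 + 0.0054 = 0.040852
Responsibility of Topic 3: 0.0054 / 0.040852 ≈ 0.132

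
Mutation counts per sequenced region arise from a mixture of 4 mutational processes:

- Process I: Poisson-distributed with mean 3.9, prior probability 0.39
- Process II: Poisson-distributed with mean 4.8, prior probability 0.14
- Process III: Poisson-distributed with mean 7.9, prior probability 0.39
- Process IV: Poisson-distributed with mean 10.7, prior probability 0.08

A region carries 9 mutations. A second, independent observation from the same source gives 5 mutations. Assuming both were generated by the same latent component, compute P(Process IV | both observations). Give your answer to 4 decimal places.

0.0387

P(component k | x) = π_k·f_k(x) / marginal(x), where marginal(x) = Σ_j π_j·f_j(x).
Since both observations come from the same component, the likelihood for component k is f_k(x₁)·f_k(x₂).
  p_I = [e^(−3.9)·3.9^9/9! = 0.0116431] × [0.152193] = 0.001772
  p_II = [e^(−4.8)·4.8^9/9! = 0.0306757] × [0.174748] = 0.00536051
  p_III = [e^(−7.9)·7.9^9/9! = 0.122449] × [0.0950666] = 0.0116408
  p_IV = [e^(−10.7)·10.7^9/9! = 0.114219] × [0.0263504] = 0.00300972
Unnormalised posteriors:
  π_I·p_I = 0.39 × 0.001772 = 0.000691079
  π_II·p_II = 0.14 × 0.00536051 = 0.000750471
  π_III·p_III = 0.39 × 0.0116408 = 0.00453991
  π_IV·p_IV = 0.08 × 0.00300972 = 0.000240778
Evidence: 0.000691079 + 0.000750471 + 0.00453991 + 0.000240778 = 0.00622223
P(Process IV | x₁, x₂) = 0.000240778 / 0.00622223 ≈ 0.0387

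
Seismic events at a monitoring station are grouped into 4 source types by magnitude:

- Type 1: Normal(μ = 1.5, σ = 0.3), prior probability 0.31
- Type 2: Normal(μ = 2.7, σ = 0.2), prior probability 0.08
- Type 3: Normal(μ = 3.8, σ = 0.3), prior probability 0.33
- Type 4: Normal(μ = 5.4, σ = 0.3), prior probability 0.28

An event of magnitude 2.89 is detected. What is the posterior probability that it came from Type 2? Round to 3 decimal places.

The responsibility of component k is π_k f_k(x) divided by Σ_j π_j f_j(x).
Evaluate each component's likelihood at the observed value:
  L_1 = (1/(0.3·√(2π)))·exp(−(2.89−1.5)²/(2·0.3²)) = 1.329808·exp(-10.73389) = 2.89814e-05
  L_2 = (1/(0.2·√(2π)))·exp(−(2.89−2.7)²/(2·0.2²)) = 1.994711·exp(-0.45125) = 1.2703
  L_3 = (1/(0.3·√(2π)))·exp(−(2.89−3.8)²/(2·0.3²)) = 1.329808·exp(-4.60056) = 0.0133596
  L_4 = (1/(0.3·√(2π)))·exp(−(2.89−5.4)²/(2·0.3²)) = 1.329808·exp(-35.00056) = 8.37994e-16
Unnormalised posteriors:
  π_1·L_1 = 0.31 × 2.89814e-05 = 8.98425e-06
  π_2·L_2 = 0.08 × 1.2703 = 0.101624
  π_3·L_3 = 0.33 × 0.0133596 = 0.00440866
  π_4·L_4 = 0.28 × 8.37994e-16 = 2.34638e-16
Sum: 8.98425e-06 + 0.101624 + 0.00440866 + 2.34638e-16 = 0.106041
So the posterior for Type 2 is 0.101624 / 0.106041 ≈ 0.958.

0.958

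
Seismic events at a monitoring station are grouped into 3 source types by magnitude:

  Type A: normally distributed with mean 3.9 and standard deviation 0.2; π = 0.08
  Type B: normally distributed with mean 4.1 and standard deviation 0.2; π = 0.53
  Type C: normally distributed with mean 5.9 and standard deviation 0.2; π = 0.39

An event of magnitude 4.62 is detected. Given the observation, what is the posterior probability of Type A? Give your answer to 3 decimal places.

0.007

Posterior ∝ prior × likelihood, so P(k | x) ∝ P(Z=k) f_k(x); normalise over all components.
Evaluate each component's likelihood at the observed value:
  p_A = 0.00305951
  p_B = 0.0679148
  p_C = 2.54407e-09
Prior × likelihood for each component:
  P(Z=A)·p_A = 0.08 × 0.00305951 = 0.000244761
  P(Z=B)·p_B = 0.53 × 0.0679148 = 0.0359949
  P(Z=C)·p_C = 0.39 × 2.54407e-09 = 9.92187e-10
Sum: 0.000244761 + 0.0359949 + 9.92187e-10 = 0.0362396
Responsibility of Type A: 0.000244761 / 0.0362396 ≈ 0.007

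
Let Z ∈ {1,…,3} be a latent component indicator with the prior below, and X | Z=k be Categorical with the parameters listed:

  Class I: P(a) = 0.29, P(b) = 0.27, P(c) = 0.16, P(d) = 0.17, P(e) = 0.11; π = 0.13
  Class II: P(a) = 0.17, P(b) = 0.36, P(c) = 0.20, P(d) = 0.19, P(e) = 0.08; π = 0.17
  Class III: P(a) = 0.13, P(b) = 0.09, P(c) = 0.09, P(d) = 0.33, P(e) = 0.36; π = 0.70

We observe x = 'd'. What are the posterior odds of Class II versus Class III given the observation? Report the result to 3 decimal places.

0.140

Only the two components matter; the odds are (π_i f_i(x)) / (π_j f_j(x)).
Component likelihoods at x = 'd':
  f_I = P(d | comp) = 0.17
  f_II = P(d | comp) = 0.19
  f_III = P(d | comp) = 0.33
0.0323 / 0.231 ≈ 0.140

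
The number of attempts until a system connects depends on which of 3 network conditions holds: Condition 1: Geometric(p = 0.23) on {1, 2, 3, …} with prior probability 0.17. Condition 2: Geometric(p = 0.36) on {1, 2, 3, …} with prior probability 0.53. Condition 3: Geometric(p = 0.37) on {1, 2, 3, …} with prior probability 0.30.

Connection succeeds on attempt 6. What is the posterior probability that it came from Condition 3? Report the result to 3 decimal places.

Apply Bayes' rule: the posterior for each component is proportional to its prior times its likelihood at x.
Geometric probabilities:
  f_1 = 0.23·(1−0.23)^5 = 0.23·0.270678 = 0.062256
  f_2 = 0.36·(1−0.36)^5 = 0.36·0.107374 = 0.0386547
  f_3 = 0.37·(1−0.37)^5 = 0.37·0.0992437 = 0.0367202
Prior × likelihood for each component:
  w_1·f_1 = 0.17 × 0.062256 = 0.0105835
  w_2·f_2 = 0.53 × 0.0386547 = 0.020487
  w_3·f_3 = 0.30 × 0.0367202 = 0.011016
Marginal: 0.0105835 + 0.020487 + 0.011016 = 0.0420866
So the posterior for Condition 3 is 0.011016 / 0.0420866 ≈ 0.262.

0.262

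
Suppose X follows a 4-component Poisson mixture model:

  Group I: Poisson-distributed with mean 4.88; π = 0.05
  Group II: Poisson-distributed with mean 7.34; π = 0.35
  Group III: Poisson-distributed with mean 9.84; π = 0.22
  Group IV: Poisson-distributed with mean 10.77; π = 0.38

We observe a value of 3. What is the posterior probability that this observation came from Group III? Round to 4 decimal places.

The responsibility of component k is π_k f_k(x) divided by Σ_j π_j f_j(x).
Poisson probabilities:
  f_I = 0.147147
  f_II = 0.0427775
  f_III = 0.00846012
  f_IV = 0.00437667
Unnormalised posteriors:
  π_I·f_I = 0.05 × 0.147147 = 0.00735735
  π_II·f_II = 0.35 × 0.0427775 = 0.0149721
  π_III·f_III = 0.22 × 0.00846012 = 0.00186123
  π_IV·f_IV = 0.38 × 0.00437667 = 0.00166314
Marginal: 0.00735735 + 0.0149721 + 0.00186123 + 0.00166314 = 0.0258538
P(Group III | the observation) = 0.00186123 / 0.0258538 ≈ 0.0720

0.0720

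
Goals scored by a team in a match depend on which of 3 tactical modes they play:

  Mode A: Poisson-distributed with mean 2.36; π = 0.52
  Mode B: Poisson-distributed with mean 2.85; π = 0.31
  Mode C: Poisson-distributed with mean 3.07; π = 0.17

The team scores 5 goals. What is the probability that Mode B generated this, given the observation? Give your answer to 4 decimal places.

Posterior ∝ prior × likelihood, so P(k | x) ∝ w_k f_k(x); normalise over all components.
Evaluate each component's likelihood at the observed value:
  f_A = 0.0576028
  f_B = 0.0906366
  f_C = 0.105494
Unnormalised posteriors:
  w_A·f_A = 0.52 × 0.0576028 = 0.0299535
  w_B·f_B = 0.31 × 0.0906366 = 0.0280974
  w_C·f_C = 0.17 × 0.105494 = 0.0179339
Denominator: 0.0299535 + 0.0280974 + 0.0179339 = 0.0759848
P(Mode B | x) ≈ 0.3698

0.3698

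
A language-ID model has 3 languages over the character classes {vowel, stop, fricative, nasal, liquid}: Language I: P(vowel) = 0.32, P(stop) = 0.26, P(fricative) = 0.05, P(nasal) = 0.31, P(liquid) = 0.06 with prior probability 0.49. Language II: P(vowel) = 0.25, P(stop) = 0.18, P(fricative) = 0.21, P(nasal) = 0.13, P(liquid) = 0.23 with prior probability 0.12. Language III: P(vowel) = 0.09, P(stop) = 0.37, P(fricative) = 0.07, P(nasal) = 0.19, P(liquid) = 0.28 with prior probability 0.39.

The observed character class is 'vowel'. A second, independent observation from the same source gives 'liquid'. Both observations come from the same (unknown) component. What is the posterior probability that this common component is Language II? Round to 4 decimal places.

0.2640

Posterior ∝ prior × likelihood, so P(k | x) ∝ π_k f_k(x); normalise over all components.
Since both observations come from the same component, the likelihood for component k is f_k(x₁)·f_k(x₂).
  L_I = [0.32] × [0.06] = 0.0192
  L_II = [0.25] × [0.23] = 0.0575
  L_III = [0.09] × [0.28] = 0.0252
Multiply by the mixture weights:
  π_I·L_I = 0.49 × 0.0192 = 0.009408
  π_II·L_II = 0.12 × 0.0575 = 0.0069
  π_III·L_III = 0.39 × 0.0252 = 0.009828
Marginal: 0.009408 + 0.0069 + 0.009828 = 0.026136
P(Language II | data) = 0.0069 / 0.026136 ≈ 0.2640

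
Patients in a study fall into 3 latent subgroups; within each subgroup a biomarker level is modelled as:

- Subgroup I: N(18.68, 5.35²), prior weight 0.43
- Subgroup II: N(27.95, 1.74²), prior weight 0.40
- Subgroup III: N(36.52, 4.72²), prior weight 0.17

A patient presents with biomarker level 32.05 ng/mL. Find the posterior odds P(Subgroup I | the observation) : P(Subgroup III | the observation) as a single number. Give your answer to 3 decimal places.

Since P(k|x) ∝ π_k f_k(x), the posterior odds are π_i f_i(x) / (π_j f_j(x)).
Normal densities:
  f_I = 0.00328398
  f_II = 0.0142792
  f_III = 0.0539777
0.00141211 / 0.00917621 ≈ 0.154

0.154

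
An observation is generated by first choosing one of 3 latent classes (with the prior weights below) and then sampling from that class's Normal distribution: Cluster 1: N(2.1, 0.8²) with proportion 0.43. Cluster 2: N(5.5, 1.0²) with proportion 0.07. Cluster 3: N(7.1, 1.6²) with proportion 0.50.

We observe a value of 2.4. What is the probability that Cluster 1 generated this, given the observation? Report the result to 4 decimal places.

0.9906

Posterior ∝ prior × likelihood, so P(k | x) ∝ P(Z=k) f_k(x); normalise over all components.
Component likelihoods at x = 2.4:
  f_1 = (1/(0.8·√(2π)))·exp(−(2.4−2.1)²/(2·0.8²)) = 0.498678·exp(-0.07031) = 0.464819
  f_2 = (1/(1.0·√(2π)))·exp(−(2.4−5.5)²/(2·1.0²)) = 0.398942·exp(-4.80500) = 0.00326682
  f_3 = (1/(1.6·√(2π)))·exp(−(2.4−7.1)²/(2·1.6²)) = 0.249339·exp(-4.31445) = 0.00333462
Unnormalised posteriors:
  P(Z=1)·f_1 = 0.43 × 0.464819 = 0.199872
  P(Z=2)·f_2 = 0.07 × 0.00326682 = 0.000228677
  P(Z=3)·f_3 = 0.50 × 0.00333462 = 0.00166731
Marginal: 0.199872 + 0.000228677 + 0.00166731 = 0.201768
So the posterior for Cluster 1 is 0.199872 / 0.201768 ≈ 0.9906.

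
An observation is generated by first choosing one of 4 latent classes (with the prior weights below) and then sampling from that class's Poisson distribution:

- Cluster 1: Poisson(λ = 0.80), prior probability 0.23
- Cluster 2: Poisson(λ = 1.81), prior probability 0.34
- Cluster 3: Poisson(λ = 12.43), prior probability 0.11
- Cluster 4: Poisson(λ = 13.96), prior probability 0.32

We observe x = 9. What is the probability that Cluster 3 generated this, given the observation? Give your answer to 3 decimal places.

P(component k | x) = P(Z=k)·f_k(x) / marginal(x), where marginal(x) = Σ_j P(Z=j)·f_j(x).
Evaluate each component's likelihood at the observed value:
  f_1 = e^(−0.80)·0.80^9/9! = 1.66192e-07
  f_2 = e^(−1.81)·1.81^9/9! = 9.4031e-05
  f_3 = e^(−12.43)·12.43^9/9! = 0.0780183
  f_4 = e^(−13.96)·13.96^9/9! = 0.0480236
Unnormalised posteriors:
  P(Z=1)·f_1 = 0.23 × 1.66192e-07 = 3.82243e-08
  P(Z=2)·f_2 = 0.34 × 9.4031e-05 = 3.19705e-05
  P(Z=3)·f_3 = 0.11 × 0.0780183 = 0.00858202
  P(Z=4)·f_4 = 0.32 × 0.0480236 = 0.0153676
Sum: 3.82243e-08 + 3.19705e-05 + 0.00858202 + 0.0153676 = 0.0239816
So the posterior for Cluster 3 is 0.00858202 / 0.0239816 ≈ 0.358.

0.358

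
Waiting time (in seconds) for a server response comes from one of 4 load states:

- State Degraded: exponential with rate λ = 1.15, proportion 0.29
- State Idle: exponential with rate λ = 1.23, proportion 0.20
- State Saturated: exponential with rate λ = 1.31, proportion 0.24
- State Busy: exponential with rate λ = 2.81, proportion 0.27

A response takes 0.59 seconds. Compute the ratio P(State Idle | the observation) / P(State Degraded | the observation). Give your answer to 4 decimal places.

Only the two components matter; the odds are (w_i f_i(x)) / (w_j f_j(x)).
Component likelihoods at x = 0.59 seconds:
  p_Degraded = 1.15·e^(−1.15·0.59) = 1.15·e^(−0.6785) = 0.583484
  p_Idle = 1.23·e^(−1.23·0.59) = 1.23·e^(−0.7257) = 0.595302
  p_Saturated = 1.31·e^(−1.31·0.59) = 1.31·e^(−0.7729) = 0.604791
  p_Busy = 2.81·e^(−2.81·0.59) = 2.81·e^(−1.6579) = 0.535414
0.11906 / 0.16921 ≈ 0.7036

0.7036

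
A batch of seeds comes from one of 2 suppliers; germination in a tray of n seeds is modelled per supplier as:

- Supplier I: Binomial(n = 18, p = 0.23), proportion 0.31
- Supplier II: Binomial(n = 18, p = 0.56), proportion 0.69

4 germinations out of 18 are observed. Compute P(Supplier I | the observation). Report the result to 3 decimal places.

The responsibility of component k is π_k f_k(x) divided by Σ_j π_j f_j(x).
Evaluate each component's likelihood at the observed value:
  p_I = 0.220548
  p_II = 0.00306769
Unnormalised posteriors:
  π_I·p_I = 0.31 × 0.220548 = 0.0683698
  π_II·p_II = 0.69 × 0.00306769 = 0.0021167
Normaliser: 0.0683698 + 0.0021167 = 0.0704866
Responsibility of Supplier I: 0.0683698 / 0.0704866 ≈ 0.970

0.970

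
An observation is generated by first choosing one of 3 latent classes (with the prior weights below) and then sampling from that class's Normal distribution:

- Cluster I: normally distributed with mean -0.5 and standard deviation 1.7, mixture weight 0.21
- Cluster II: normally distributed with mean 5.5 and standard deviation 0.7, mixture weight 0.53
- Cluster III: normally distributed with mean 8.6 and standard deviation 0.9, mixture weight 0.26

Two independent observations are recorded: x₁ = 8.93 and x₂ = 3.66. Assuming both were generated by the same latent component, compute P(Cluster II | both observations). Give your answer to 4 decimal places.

Apply Bayes' rule: the posterior for each component is proportional to its prior times its likelihood at x.
Since both observations come from the same component, the likelihood for component k is f_k(x₁)·f_k(x₂).
  f_I = [(1/(1.7·√(2π)))·exp(−(8.93−-0.5)²/(2·1.7²)) = 0.234672·exp(-15.38493) = 4.88507e-08] × [0.0117534] = 5.7416e-10
  f_II = [(1/(0.7·√(2π)))·exp(−(8.93−5.5)²/(2·0.7²)) = 0.569918·exp(-12.00500) = 3.48423e-06] × [0.0180077] = 6.27429e-08
  f_III = [(1/(0.9·√(2π)))·exp(−(8.93−8.6)²/(2·0.9²)) = 0.443269·exp(-0.06722) = 0.414451] × [1.27197e-07] = 5.27169e-08
Unnormalised posteriors:
  w_I·f_I = 0.21 × 5.7416e-10 = 1.20574e-10
  w_II·f_II = 0.53 × 6.27429e-08 = 3.32537e-08
  w_III·f_III = 0.26 × 5.27169e-08 = 1.37064e-08
Evidence: 1.20574e-10 + 3.32537e-08 + 1.37064e-08 = 4.70807e-08
Responsibility of Cluster II: 3.32537e-08 / 4.70807e-08 ≈ 0.7063

0.7063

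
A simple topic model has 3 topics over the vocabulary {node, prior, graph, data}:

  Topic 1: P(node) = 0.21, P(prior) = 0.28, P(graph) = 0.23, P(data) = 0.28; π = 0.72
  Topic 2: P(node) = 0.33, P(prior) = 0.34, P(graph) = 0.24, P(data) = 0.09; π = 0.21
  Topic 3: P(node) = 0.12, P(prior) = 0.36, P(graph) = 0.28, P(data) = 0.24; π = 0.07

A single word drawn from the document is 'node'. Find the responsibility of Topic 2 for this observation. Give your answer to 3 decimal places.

0.303

Apply Bayes' rule: the posterior for each component is proportional to its prior times its likelihood at x.
Evaluate each component's likelihood at the observed value:
  f_1 = 0.21
  f_2 = 0.33
  f_3 = 0.12
Weight by the priors:
  π_1·f_1 = 0.72 × 0.21 = 0.1512
  π_2·f_2 = 0.21 × 0.33 = 0.0693
  π_3·f_3 = 0.07 × 0.12 = 0.0084
Denominator: 0.1512 + 0.0693 + 0.0084 = 0.2289
Responsibility of Topic 2: 0.0693 / 0.2289 ≈ 0.303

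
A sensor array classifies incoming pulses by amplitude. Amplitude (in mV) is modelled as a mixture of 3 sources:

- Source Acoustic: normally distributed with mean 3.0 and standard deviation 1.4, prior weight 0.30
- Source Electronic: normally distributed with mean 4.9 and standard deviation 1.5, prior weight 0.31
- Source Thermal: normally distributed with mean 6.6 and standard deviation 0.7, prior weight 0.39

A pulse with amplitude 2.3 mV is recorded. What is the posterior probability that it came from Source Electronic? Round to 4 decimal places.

0.1957

Posterior ∝ prior × likelihood, so P(k | x) ∝ π_k f_k(x); normalise over all components.
Component likelihoods at x = 2.3 mV:
  p_Acoustic = (1/(1.4·√(2π)))·exp(−(2.3−3.0)²/(2·1.4²)) = 0.284959·exp(-0.12500) = 0.251475
  p_Electronic = (1/(1.5·√(2π)))·exp(−(2.3−4.9)²/(2·1.5²)) = 0.265962·exp(-1.50222) = 0.0592123
  p_Thermal = (1/(0.7·√(2π)))·exp(−(2.3−6.6)²/(2·0.7²)) = 0.569918·exp(-18.86735) = 3.64609e-09
Prior × likelihood for each component:
  π_Acoustic·p_Acoustic = 0.30 × 0.251475 = 0.0754426
  π_Electronic·p_Electronic = 0.31 × 0.0592123 = 0.0183558
  π_Thermal·p_Thermal = 0.39 × 3.64609e-09 = 1.42198e-09
Normaliser: 0.0754426 + 0.0183558 + 1.42198e-09 = 0.0937984
P(Source Electronic | the observation) ≈ 0.1957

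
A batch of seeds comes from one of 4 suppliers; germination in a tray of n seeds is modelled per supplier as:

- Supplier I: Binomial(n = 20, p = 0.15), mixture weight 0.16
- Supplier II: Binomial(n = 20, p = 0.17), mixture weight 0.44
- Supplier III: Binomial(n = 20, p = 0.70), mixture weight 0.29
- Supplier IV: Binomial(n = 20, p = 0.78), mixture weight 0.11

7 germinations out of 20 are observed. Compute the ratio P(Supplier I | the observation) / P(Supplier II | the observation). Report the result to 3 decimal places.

0.206

The posterior odds equal the prior odds times the likelihood ratio: (P(Z=i)/P(Z=j))·(f_i(x)/f_j(x)).
Component likelihoods at x = 7 germinations out of 20:
  p_I = 0.016014
  p_II = 0.0282209
  p_III = 0.00101783
  p_IV = 3.85098e-05
Posterior odds = (P(Z=I)·p_I) / (P(Z=II)·p_II) = (0.16·0.016014) / (0.44·0.0282209) = 0.00256223 / 0.0124172 ≈ 0.206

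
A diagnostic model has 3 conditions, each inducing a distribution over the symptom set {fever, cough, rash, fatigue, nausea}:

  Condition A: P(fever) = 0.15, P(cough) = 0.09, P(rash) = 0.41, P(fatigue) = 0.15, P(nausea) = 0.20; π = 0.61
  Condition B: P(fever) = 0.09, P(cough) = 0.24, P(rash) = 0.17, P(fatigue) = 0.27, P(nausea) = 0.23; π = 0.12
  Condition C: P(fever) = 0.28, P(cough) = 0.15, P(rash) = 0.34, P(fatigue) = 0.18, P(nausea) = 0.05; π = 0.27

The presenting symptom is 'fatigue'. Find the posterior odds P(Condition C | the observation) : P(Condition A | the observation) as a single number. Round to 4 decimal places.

Since P(k|x) ∝ w_k f_k(x), the posterior odds are w_i f_i(x) / (w_j f_j(x)).
Categorical probabilities:
  L_A = 0.15
  L_B = 0.27
  L_C = 0.18
Odds = (0.27/0.61) × (0.18/0.15) = 0.442623 × 1.2 ≈ 0.5311

0.5311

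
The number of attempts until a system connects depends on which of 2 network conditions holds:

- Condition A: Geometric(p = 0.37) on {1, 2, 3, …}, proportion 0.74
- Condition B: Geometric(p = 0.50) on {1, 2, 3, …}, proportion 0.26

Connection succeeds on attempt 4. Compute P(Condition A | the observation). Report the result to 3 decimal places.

0.808

Apply Bayes' rule: the posterior for each component is proportional to its prior times its likelihood at x.
Geometric probabilities:
  p_A = 0.0925174
  p_B = 0.0625
Weight by the priors:
  w_A·p_A = 0.74 × 0.0925174 = 0.0684629
  w_B·p_B = 0.26 × 0.0625 = 0.01625
Evidence: 0.0684629 + 0.01625 = 0.0847129
So the posterior for Condition A is 0.0684629 / 0.0847129 ≈ 0.808.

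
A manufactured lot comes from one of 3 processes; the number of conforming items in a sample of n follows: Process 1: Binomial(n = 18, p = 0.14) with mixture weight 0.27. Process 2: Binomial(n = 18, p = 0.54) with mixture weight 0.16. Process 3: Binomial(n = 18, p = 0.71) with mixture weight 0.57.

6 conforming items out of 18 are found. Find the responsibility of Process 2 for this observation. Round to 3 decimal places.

0.498

Posterior ∝ prior × likelihood, so P(k | x) ∝ π_k f_k(x); normalise over all components.
Evaluate each component's likelihood at the observed value:
  f_1 = C(18,6)·0.14^6·0.86^12 = 18564·7.52954e-06·0.163675 = 0.0228782
  f_2 = C(18,6)·0.54^6·0.46^12 = 18564·0.0247949·8.97623e-05 = 0.0413169
  f_3 = C(18,6)·0.71^6·0.29^12 = 18564·0.1281·3.53815e-07 = 0.000841391
Unnormalised posteriors:
  π_1·f_1 = 0.27 × 0.0228782 = 0.0061771
  π_2·f_2 = 0.16 × 0.0413169 = 0.00661071
  π_3·f_3 = 0.57 × 0.000841391 = 0.000479593
Sum: 0.0061771 + 0.00661071 + 0.000479593 = 0.0132674
So the posterior for Process 2 is 0.00661071 / 0.0132674 ≈ 0.498.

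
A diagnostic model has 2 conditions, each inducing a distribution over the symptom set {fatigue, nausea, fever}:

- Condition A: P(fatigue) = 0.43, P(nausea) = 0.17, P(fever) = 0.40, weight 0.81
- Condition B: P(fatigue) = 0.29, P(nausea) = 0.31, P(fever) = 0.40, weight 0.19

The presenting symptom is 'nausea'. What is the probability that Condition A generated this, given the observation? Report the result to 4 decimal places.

P(component k | x) = π_k·f_k(x) / marginal(x), where marginal(x) = Σ_j π_j·f_j(x).
Evaluate each component's likelihood at the observed value:
  f_A = P(nausea | comp) = 0.17
  f_B = P(nausea | comp) = 0.31
Weight by the priors:
  π_A·f_A = 0.81 × 0.17 = 0.1377
  π_B·f_B = 0.19 × 0.31 = 0.0589
Marginal: 0.1377 + 0.0589 = 0.1966
P(Condition A | x) ≈ 0.7004

0.7004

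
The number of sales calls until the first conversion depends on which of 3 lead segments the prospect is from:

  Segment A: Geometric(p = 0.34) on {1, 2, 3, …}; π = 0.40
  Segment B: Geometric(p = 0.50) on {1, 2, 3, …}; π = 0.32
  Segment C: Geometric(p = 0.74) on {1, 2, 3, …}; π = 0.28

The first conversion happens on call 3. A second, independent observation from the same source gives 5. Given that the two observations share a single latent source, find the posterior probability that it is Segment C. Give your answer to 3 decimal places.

0.009

By Bayes' theorem, P(k | x) = π_k f_k(x) / Σ_j π_j f_j(x).
Since both observations come from the same component, the likelihood for component k is f_k(x₁)·f_k(x₂).
  p_A = [0.148104] × [0.0645141] = 0.0095548
  p_B = [0.125] × [0.03125] = 0.00390625
  p_C = [0.050024] × [0.00338162] = 0.000169162
Multiply by the mixture weights:
  π_A·p_A = 0.40 × 0.0095548 = 0.00382192
  π_B·p_B = 0.32 × 0.00390625 = 0.00125
  π_C·p_C = 0.28 × 0.000169162 = 4.73654e-05
Denominator: 0.00382192 + 0.00125 + 4.73654e-05 = 0.00511928
P(Segment C | x) ≈ 0.009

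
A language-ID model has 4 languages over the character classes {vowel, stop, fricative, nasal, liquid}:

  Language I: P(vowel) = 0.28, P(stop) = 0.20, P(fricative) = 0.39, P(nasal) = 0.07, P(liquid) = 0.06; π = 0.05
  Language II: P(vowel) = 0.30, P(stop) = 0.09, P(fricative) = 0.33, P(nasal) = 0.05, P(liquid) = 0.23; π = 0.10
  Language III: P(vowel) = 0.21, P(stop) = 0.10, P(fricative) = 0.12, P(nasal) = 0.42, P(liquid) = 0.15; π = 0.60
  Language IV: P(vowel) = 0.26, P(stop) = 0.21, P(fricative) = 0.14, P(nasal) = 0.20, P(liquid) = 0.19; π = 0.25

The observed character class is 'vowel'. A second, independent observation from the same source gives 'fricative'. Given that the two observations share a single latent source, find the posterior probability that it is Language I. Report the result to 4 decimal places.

The responsibility of component k is π_k f_k(x) divided by Σ_j π_j f_j(x).
Since both observations come from the same component, the likelihood for component k is f_k(x₁)·f_k(x₂).
  f_I = [0.28] × [0.39] = 0.1092
  f_II = [0.3] × [0.33] = 0.099
  f_III = [0.21] × [0.12] = 0.0252
  f_IV = [0.26] × [0.14] = 0.0364
Prior × likelihood for each component:
  π_I·f_I = 0.05 × 0.1092 = 0.00546
  π_II·f_II = 0.10 × 0.099 = 0.0099
  π_III·f_III = 0.60 × 0.0252 = 0.01512
  π_IV·f_IV = 0.25 × 0.0364 = 0.0091
Denominator: 0.00546 + 0.0099 + 0.01512 + 0.0091 = 0.03958
P(Language I | x₁, x₂) ≈ 0.1379

0.1379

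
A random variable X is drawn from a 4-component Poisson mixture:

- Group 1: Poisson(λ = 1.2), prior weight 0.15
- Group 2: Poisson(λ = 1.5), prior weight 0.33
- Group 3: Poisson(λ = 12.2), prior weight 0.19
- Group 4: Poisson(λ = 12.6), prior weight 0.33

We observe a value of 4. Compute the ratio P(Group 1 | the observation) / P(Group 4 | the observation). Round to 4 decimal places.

Only the two components matter; the odds are (π_i f_i(x)) / (π_j f_j(x)).
Poisson probabilities:
  f_1 = 0.0260232
  f_2 = 0.0470665
  f_3 = 0.00464339
  f_4 = 0.00354128
Posterior odds = (π_1·f_1) / (π_4·f_4) = (0.15·0.0260232) / (0.33·0.00354128) = 0.00390348 / 0.00116862 ≈ 3.3402

3.3402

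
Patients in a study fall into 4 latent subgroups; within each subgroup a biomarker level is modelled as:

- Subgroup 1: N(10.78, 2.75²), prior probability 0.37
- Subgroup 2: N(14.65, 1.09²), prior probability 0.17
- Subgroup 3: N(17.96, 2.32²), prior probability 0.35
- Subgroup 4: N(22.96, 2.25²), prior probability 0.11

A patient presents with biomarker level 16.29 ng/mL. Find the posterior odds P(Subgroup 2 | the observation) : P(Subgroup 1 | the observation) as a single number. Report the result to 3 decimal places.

The posterior odds equal the prior odds times the likelihood ratio: (π_i/π_j)·(f_i(x)/f_j(x)).
Component likelihoods at x = 16.29 ng/mL:
  L_1 = 0.0194907
  L_2 = 0.118007
  L_3 = 0.132711
  L_4 = 0.00219004
Posterior odds = (π_2·L_2) / (π_1·L_1) = (0.17·0.118007) / (0.37·0.0194907) = 0.0200613 / 0.00721155 ≈ 2.782

2.782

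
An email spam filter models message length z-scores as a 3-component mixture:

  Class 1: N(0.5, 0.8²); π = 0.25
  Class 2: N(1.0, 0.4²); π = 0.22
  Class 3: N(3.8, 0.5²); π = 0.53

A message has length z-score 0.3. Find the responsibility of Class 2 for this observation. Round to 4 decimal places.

0.2820

By Bayes' theorem, P(k | x) = π_k f_k(x) / Σ_j π_j f_j(x).
Normal densities:
  f_1 = (1/(0.8·√(2π)))·exp(−(0.3−0.5)²/(2·0.8²)) = 0.498678·exp(-0.03125) = 0.483335
  f_2 = (1/(0.4·√(2π)))·exp(−(0.3−1.0)²/(2·0.4²)) = 0.997356·exp(-1.53125) = 0.215693
  f_3 = (1/(0.5·√(2π)))·exp(−(0.3−3.8)²/(2·0.5²)) = 0.797885·exp(-24.50000) = 1.82694e-11
Unnormalised posteriors:
  π_1·f_1 = 0.25 × 0.483335 = 0.120834
  π_2·f_2 = 0.22 × 0.215693 = 0.0474525
  π_3·f_3 = 0.53 × 1.82694e-11 = 9.6828e-12
Marginal: 0.120834 + 0.0474525 + 9.6828e-12 = 0.168286
Responsibility of Class 2: 0.0474525 / 0.168286 ≈ 0.2820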